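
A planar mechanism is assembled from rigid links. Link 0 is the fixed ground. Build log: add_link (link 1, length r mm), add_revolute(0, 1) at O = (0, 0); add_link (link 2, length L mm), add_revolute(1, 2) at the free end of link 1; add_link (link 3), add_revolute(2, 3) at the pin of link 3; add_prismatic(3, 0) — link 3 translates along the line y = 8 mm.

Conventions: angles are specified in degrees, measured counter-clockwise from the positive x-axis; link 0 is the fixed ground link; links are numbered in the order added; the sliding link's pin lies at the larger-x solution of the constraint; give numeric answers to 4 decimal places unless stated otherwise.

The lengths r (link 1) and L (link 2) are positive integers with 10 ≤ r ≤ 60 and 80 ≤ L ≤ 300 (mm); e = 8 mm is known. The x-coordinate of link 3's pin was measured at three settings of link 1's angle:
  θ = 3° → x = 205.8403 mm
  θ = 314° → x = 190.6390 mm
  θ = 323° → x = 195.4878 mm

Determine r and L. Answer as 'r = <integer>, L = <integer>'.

constraint per measurement: (x − r cos θ)² + (r sin θ − e)² = L²
subtracting the θ₁ and θ₂ equations cancels the r² and L² terms:
r = (x₁² − x₂²) / (2[(x₁cos θ₁ + e sin θ₁) − (x₂cos θ₂ + e sin θ₂)]) = 38.0000 → r = 38
L² = (x₁ − r cos θ₁)² + (r sin θ₁ − e)² = 28223.9854 → L = 168.0000 → L = 168
check at θ₃=323°: x = 195.4878 (printed 195.4878) ✓

r = 38, L = 168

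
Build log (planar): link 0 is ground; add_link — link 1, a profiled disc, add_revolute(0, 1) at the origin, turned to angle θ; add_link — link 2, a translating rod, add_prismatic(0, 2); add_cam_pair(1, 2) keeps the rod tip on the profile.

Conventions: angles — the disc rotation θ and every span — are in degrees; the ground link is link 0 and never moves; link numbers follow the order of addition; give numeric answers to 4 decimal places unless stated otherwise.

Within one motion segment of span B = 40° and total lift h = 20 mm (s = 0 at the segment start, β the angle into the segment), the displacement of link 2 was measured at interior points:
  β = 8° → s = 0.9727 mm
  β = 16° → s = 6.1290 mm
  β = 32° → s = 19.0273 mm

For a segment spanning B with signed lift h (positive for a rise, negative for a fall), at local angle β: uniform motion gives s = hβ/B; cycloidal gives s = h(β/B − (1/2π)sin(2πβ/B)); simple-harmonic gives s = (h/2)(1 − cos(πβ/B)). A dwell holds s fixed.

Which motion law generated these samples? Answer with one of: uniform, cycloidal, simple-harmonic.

candidates at β/B = r: uniform s = h·r (linear in β); cycloidal s = h·(r − sin(2πr)/(2π)); simple-harmonic s = (h/2)(1 − cos(πr))
β=8°: printed 0.9727 | uniform 4.0000, cycloidal 0.9727, simple-harmonic 1.9098
β=16°: printed 6.1290 | uniform 8.0000, cycloidal 6.1290, simple-harmonic 6.9098
β=32°: printed 19.0273 | uniform 16.0000, cycloidal 19.0273, simple-harmonic 18.0902
only one law matches every sample → cycloidal

cycloidal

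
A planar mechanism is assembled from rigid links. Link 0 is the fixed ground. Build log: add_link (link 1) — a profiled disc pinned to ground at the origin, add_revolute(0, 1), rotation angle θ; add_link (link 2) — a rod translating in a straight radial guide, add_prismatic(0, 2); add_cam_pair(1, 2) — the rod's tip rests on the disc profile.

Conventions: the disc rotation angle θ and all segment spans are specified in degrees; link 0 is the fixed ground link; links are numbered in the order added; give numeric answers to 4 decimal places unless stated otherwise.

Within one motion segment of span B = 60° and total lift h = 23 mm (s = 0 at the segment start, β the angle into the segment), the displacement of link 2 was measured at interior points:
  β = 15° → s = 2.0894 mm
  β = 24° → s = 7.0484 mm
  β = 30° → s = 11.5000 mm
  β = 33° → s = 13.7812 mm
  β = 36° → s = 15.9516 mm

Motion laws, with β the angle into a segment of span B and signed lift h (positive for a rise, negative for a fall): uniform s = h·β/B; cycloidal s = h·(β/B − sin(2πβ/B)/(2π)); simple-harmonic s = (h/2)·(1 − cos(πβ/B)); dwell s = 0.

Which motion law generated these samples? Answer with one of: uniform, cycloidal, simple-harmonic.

candidates at β/B = r: uniform s = h·r (linear in β); cycloidal s = h·(r − sin(2πr)/(2π)); simple-harmonic s = (h/2)(1 − cos(πr))
β=15°: printed 2.0894 | uniform 5.7500, cycloidal 2.0894, simple-harmonic 3.3683
β=24°: printed 7.0484 | uniform 9.2000, cycloidal 7.0484, simple-harmonic 7.9463
β=30°: printed 11.5000 | uniform 11.5000, cycloidal 11.5000, simple-harmonic 11.5000
β=33°: printed 13.7812 | uniform 12.6500, cycloidal 13.7812, simple-harmonic 13.2990
β=36°: printed 15.9516 | uniform 13.8000, cycloidal 15.9516, simple-harmonic 15.0537
only one law matches every sample → cycloidal

cycloidal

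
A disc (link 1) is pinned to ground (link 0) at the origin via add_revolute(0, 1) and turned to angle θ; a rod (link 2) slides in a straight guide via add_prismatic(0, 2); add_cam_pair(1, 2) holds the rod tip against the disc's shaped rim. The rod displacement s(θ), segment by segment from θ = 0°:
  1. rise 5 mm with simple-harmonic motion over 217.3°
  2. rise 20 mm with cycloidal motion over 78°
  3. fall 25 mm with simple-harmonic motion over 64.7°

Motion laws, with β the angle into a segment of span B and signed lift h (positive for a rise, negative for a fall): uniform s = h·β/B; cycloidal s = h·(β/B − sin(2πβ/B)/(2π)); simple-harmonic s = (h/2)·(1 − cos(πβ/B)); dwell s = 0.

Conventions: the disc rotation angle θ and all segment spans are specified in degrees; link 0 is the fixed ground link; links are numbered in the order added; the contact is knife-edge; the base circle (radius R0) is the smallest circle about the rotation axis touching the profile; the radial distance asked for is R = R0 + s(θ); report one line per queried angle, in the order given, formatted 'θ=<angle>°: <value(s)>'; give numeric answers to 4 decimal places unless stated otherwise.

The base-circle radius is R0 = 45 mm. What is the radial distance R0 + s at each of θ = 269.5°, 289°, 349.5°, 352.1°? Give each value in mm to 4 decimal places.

segment 1 (0° to 217.3°, simple-harmonic, h = 5) is passed completely: s = 0.0000 + (5) = 5.0000
θ = 269.5° falls in segment 2 (217.3° to 295.3°, cycloidal, h = 20): β = 269.5 − 217.3 = 52.2°, B = 78°; Δs = 20·(0.6692 − sin(2π·0.6692)/(2π)) = 16.1665; s = 5.0000 + 16.1665 = 21.1665
θ = 289° falls in segment 2 (217.3° to 295.3°, cycloidal, h = 20): β = 289 − 217.3 = 71.7°, B = 78°; Δs = 20·(0.9192 − sin(2π·0.9192)/(2π)) = 19.9315; s = 5.0000 + 19.9315 = 24.9315
segment 2 (217.3° to 295.3°, cycloidal, h = 20) is passed completely: s = 5.0000 + (20) = 25.0000
θ = 349.5° falls in segment 3 (295.3° to 360°, simple-harmonic, h = -25): β = 349.5 − 295.3 = 54.2°, B = 64.7°; Δs = -25/2·(1 − cos(π·0.8377)) = -23.4103; s = 25.0000 − 23.4103 = 1.5897
θ = 352.1° falls in segment 3 (295.3° to 360°, simple-harmonic, h = -25): β = 352.1 − 295.3 = 56.8°, B = 64.7°; Δs = -25/2·(1 − cos(π·0.8779)) = -24.0916; s = 25.0000 − 24.0916 = 0.9084
θ=269.5°: R = R0 + s = 45 + 21.1665 = 66.1665
θ=289°: R = R0 + s = 45 + 24.9315 = 69.9315
θ=349.5°: R = R0 + s = 45 + 1.5897 = 46.5897
θ=352.1°: R = R0 + s = 45 + 0.9084 = 45.9084

θ=269.5°: 66.1665
θ=289°: 69.9315
θ=349.5°: 46.5897
θ=352.1°: 45.9084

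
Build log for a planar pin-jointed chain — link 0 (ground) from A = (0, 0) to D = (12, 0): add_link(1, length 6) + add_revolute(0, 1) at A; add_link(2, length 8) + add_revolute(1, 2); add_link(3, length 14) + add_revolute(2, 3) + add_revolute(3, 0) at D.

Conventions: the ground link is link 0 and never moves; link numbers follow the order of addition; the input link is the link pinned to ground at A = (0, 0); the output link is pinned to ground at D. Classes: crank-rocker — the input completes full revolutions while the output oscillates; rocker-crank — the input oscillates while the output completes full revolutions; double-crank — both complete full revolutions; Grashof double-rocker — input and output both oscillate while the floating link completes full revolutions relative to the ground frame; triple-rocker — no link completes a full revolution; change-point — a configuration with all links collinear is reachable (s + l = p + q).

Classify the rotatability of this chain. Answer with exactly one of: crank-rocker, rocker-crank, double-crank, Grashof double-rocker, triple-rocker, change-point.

lengths: ground=12, input=6, coupler=8, output=14
sorted: s=6 (shortest), l=14 (longest), p+q=20
s + l = 20 vs p + q = 20
s + l = p + q → change-point (collinear configuration reachable)

change-point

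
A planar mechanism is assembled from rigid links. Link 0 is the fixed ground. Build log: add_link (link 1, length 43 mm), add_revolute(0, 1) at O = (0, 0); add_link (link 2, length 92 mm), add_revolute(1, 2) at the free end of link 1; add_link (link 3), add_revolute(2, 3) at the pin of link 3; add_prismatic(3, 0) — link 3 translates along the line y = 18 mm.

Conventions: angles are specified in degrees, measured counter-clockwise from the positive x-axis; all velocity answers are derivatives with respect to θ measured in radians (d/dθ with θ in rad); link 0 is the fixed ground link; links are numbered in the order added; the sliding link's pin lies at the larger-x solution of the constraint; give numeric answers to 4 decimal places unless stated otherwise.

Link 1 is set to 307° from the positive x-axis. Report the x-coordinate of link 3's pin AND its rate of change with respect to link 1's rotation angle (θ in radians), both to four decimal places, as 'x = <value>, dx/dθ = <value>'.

geometry: r = 43 mm, L = 92 mm, e = 18 mm
crank pin P = (r cos θ, r sin θ) = (25.878046, -34.341327)
h = r sin θ − e = -34.341327 − 18 = -52.341327
x = r cos θ + √(L² − h²) = 25.878046 + 75.659669 = 101.537715
dx/dθ = −r sin θ − h·r cos θ/√(L² − h²) (θ in radians; h = -52.341327) = 52.243748

x = 101.5377, dx/dθ = 52.2437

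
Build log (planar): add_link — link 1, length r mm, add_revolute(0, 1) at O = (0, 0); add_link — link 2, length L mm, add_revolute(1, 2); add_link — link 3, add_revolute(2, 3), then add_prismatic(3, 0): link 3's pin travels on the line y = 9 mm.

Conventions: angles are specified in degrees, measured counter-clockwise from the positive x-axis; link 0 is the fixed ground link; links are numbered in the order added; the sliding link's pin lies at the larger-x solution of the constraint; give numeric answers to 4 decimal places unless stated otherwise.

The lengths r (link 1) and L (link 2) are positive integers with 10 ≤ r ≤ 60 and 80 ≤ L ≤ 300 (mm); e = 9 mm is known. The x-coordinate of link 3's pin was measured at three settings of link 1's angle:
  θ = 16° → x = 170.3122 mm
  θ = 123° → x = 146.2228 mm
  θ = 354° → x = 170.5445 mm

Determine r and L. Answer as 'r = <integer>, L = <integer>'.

constraint per measurement: (x − r cos θ)² + (r sin θ − e)² = L²
subtracting the θ₁ and θ₂ equations cancels the r² and L² terms:
r = (x₁² − x₂²) / (2[(x₁cos θ₁ + e sin θ₁) − (x₂cos θ₂ + e sin θ₂)]) = 16.0000 → r = 16
L² = (x₁ − r cos θ₁)² + (r sin θ₁ − e)² = 24024.9949 → L = 155.0000 → L = 155
check at θ₃=354°: x = 170.5445 (printed 170.5445) ✓

r = 16, L = 155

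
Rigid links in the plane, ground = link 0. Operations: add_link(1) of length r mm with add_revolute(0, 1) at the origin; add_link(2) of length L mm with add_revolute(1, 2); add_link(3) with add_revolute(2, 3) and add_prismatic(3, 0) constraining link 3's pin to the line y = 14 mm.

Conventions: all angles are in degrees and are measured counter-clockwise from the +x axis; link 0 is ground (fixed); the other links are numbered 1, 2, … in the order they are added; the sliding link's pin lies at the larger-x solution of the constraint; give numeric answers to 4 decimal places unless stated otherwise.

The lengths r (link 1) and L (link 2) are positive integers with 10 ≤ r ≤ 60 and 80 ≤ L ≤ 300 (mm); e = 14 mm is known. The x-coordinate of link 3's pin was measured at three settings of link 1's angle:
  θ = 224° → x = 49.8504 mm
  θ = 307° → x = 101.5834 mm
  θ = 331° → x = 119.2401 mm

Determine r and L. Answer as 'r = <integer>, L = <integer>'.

constraint per measurement: (x − r cos θ)² + (r sin θ − e)² = L²
subtracting the θ₁ and θ₂ equations cancels the r² and L² terms:
r = (x₁² − x₂²) / (2[(x₁cos θ₁ + e sin θ₁) − (x₂cos θ₂ + e sin θ₂)]) = 41.0000 → r = 41
L² = (x₁ − r cos θ₁)² + (r sin θ₁ − e)² = 8099.9991 → L = 90.0000 → L = 90
check at θ₃=331°: x = 119.2401 (printed 119.2401) ✓

r = 41, L = 90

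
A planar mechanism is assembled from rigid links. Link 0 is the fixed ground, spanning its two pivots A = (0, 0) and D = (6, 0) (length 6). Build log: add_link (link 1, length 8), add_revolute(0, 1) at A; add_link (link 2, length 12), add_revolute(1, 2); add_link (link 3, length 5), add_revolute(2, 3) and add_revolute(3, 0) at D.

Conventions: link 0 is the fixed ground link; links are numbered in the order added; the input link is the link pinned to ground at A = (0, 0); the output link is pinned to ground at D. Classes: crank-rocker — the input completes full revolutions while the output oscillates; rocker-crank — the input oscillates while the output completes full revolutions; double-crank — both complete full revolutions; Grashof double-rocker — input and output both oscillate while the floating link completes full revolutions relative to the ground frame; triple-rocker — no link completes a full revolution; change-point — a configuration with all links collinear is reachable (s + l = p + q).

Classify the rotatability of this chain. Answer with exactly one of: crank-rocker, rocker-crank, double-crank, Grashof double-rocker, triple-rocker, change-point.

lengths: ground=6, input=8, coupler=12, output=5
sorted: s=5 (shortest), l=12 (longest), p+q=14
s + l = 17 vs p + q = 14
s + l > p + q → non-Grashof → no link fully rotates → triple-rocker

triple-rocker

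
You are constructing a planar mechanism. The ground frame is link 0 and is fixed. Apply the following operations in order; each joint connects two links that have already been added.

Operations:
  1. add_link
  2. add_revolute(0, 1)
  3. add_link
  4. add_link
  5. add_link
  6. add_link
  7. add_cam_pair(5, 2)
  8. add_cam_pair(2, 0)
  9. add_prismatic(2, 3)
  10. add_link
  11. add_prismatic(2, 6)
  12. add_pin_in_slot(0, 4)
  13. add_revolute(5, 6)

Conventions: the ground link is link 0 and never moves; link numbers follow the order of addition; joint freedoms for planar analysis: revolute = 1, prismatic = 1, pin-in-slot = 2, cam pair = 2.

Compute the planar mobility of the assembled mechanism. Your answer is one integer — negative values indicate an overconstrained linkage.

ground; <1,0,0>
#1 <2,0,0>
R:0↔1 J1 <2,1,0>
#2 <3,1,0>
#3 <4,1,0>
#4 <5,1,0>
#5 <6,1,0>
C:5↔2 J2 <6,1,1>
C:2↔0 J2 <6,1,2>
P:2↔3 J1 <6,2,2>
#6 <7,2,2>
P:2↔6 J1 <7,3,2>
PS:0↔4 J2 <7,3,3>
R:5↔6 J1 <7,4,3>
3×6 − 2×4 − 1×3 = 7

M = 7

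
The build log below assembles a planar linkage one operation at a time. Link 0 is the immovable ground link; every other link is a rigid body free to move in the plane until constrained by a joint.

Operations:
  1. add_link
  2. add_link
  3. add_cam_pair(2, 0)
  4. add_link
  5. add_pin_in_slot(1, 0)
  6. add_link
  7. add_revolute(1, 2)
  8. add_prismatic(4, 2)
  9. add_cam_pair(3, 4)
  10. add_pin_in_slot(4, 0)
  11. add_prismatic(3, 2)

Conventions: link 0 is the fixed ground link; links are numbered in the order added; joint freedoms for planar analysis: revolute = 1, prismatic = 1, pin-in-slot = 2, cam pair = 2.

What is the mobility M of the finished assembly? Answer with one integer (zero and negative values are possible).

L=1 J1=0 J2=0
add link → L=2 J1=0 J2=0
add link → L=3 J1=0 J2=0
C@2,0 dof=2 J2 → L=3 J1=0 J2=1
add link → L=4 J1=0 J2=1
PS@1,0 dof=2 J2 → L=4 J1=0 J2=2
add link → L=5 J1=0 J2=2
R@1,2 dof=1 J1 → L=5 J1=1 J2=2
P@4,2 dof=1 J1 → L=5 J1=2 J2=2
C@3,4 dof=2 J2 → L=5 J1=2 J2=3
PS@4,0 dof=2 J2 → L=5 J1=2 J2=4
P@3,2 dof=1 J1 → L=5 J1=3 J2=4
M=3(L−1)−2J1−J2=3·4−2·3−4=2

M = 2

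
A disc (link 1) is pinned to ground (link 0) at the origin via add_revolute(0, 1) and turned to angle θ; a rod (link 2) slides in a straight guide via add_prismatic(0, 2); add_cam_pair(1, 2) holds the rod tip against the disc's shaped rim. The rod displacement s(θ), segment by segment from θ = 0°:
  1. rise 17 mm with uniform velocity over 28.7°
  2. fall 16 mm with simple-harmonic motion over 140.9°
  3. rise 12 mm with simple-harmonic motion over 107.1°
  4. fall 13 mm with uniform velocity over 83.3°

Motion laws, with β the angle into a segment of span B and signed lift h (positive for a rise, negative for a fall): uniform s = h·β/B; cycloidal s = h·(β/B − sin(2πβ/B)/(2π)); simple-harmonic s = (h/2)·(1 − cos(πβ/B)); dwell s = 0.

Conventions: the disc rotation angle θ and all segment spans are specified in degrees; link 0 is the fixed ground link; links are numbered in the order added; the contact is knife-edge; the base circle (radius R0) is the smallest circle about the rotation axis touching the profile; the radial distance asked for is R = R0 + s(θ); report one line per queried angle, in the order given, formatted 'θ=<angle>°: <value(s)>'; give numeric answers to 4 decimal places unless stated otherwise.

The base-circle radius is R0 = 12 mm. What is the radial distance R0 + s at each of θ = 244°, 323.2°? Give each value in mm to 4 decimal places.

segment 1 (0° to 28.7°, uniform, h = 17) is passed completely: s = 0.0000 + (17) = 17.0000
segment 2 (28.7° to 169.6°, simple-harmonic, h = -16) is passed completely: s = 17.0000 + (-16) = 1.0000
θ = 244° falls in segment 3 (169.6° to 276.7°, simple-harmonic, h = 12): β = 244 − 169.6 = 74.4°, B = 107.1°; Δs = 12/2·(1 − cos(π·0.6947)) = 9.4451; s = 1.0000 + 9.4451 = 10.4451
segment 3 (169.6° to 276.7°, simple-harmonic, h = 12) is passed completely: s = 1.0000 + (12) = 13.0000
θ = 323.2° falls in segment 4 (276.7° to 360°, uniform, h = -13): β = 323.2 − 276.7 = 46.5°, B = 83.3°; Δs = -13·46.5/83.3 = -7.2569; s = 13.0000 − 7.2569 = 5.7431
θ=244°: R = R0 + s = 12 + 10.4451 = 22.4451
θ=323.2°: R = R0 + s = 12 + 5.7431 = 17.7431

θ=244°: 22.4451
θ=323.2°: 17.7431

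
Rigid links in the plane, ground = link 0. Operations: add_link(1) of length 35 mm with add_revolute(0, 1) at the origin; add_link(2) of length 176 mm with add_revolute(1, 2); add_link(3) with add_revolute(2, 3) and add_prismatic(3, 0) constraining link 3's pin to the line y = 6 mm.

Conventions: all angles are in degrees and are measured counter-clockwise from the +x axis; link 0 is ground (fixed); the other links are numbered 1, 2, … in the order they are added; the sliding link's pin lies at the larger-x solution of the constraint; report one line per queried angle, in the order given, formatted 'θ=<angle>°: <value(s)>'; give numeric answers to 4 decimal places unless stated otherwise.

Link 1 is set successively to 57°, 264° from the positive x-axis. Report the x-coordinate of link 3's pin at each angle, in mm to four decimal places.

geometry: r = 35 mm, L = 176 mm, e = 6 mm
θ=57°: crank pin P = (r cos θ, r sin θ) = (19.062366, 29.353470)
θ=57°: h = r sin θ − e = 29.353470 − 6 = 23.353470
θ=57°: x = r cos θ + √(L² − h²) = 19.062366 + 174.443731 = 193.506098
θ=264°: crank pin P = (r cos θ, r sin θ) = (-3.658496, -34.808266)
θ=264°: h = r sin θ − e = -34.808266 − 6 = -40.808266
θ=264°: x = r cos θ + √(L² − h²) = -3.658496 + 171.203637 = 167.545141

θ=57°: 193.5061
θ=264°: 167.5451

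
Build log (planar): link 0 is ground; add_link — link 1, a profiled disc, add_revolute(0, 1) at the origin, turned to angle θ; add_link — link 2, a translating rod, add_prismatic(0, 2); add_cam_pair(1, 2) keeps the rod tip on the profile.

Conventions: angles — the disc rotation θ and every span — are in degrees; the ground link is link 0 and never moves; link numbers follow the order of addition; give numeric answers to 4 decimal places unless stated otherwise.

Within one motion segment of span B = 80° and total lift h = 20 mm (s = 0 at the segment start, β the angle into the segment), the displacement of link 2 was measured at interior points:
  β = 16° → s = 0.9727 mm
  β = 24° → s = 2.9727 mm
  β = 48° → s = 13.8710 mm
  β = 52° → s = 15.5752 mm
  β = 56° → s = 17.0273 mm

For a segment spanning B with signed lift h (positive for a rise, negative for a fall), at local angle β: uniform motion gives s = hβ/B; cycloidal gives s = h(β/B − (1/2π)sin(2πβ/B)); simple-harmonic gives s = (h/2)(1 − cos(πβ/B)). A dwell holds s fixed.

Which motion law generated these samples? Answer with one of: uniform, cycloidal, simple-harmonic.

candidates at β/B = r: uniform s = h·r (linear in β); cycloidal s = h·(r − sin(2πr)/(2π)); simple-harmonic s = (h/2)(1 − cos(πr))
β=16°: printed 0.9727 | uniform 4.0000, cycloidal 0.9727, simple-harmonic 1.9098
β=24°: printed 2.9727 | uniform 6.0000, cycloidal 2.9727, simple-harmonic 4.1221
β=48°: printed 13.8710 | uniform 12.0000, cycloidal 13.8710, simple-harmonic 13.0902
β=52°: printed 15.5752 | uniform 13.0000, cycloidal 15.5752, simple-harmonic 14.5399
β=56°: printed 17.0273 | uniform 14.0000, cycloidal 17.0273, simple-harmonic 15.8779
only one law matches every sample → cycloidal

cycloidal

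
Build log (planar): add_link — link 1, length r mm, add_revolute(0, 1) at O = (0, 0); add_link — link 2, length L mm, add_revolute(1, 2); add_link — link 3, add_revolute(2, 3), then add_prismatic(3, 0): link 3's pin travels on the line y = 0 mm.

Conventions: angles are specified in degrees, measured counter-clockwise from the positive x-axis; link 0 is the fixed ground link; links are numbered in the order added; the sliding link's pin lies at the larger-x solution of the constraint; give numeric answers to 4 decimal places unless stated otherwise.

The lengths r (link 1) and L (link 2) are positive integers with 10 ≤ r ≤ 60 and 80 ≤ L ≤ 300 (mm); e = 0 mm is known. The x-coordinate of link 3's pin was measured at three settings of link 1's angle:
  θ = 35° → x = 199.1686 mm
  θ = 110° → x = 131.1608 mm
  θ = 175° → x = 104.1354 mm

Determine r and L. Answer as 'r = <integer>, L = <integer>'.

constraint per measurement: (x − r cos θ)² + (r sin θ − e)² = L²
subtracting the θ₁ and θ₂ equations cancels the r² and L² terms:
r = (x₁² − x₂²) / (2[(x₁cos θ₁ + e sin θ₁) − (x₂cos θ₂ + e sin θ₂)]) = 54.0000 → r = 54
L² = (x₁ − r cos θ₁)² + (r sin θ₁ − e)² = 24963.9997 → L = 158.0000 → L = 158
check at θ₃=175°: x = 104.1354 (printed 104.1354) ✓

r = 54, L = 158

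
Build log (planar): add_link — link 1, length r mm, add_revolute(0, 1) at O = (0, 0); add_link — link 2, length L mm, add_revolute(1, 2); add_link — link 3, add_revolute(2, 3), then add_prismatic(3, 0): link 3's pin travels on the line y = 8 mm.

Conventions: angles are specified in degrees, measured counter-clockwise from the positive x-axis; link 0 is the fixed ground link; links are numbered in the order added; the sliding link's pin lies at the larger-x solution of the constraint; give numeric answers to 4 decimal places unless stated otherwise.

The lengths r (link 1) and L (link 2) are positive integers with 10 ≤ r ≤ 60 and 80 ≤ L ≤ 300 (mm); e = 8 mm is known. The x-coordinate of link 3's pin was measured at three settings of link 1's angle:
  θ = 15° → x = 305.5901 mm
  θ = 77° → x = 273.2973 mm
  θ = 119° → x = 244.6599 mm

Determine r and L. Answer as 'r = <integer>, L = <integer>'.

constraint per measurement: (x − r cos θ)² + (r sin θ − e)² = L²
subtracting the θ₁ and θ₂ equations cancels the r² and L² terms:
r = (x₁² − x₂²) / (2[(x₁cos θ₁ + e sin θ₁) − (x₂cos θ₂ + e sin θ₂)]) = 41.0000 → r = 41
L² = (x₁ − r cos θ₁)² + (r sin θ₁ − e)² = 70755.9796 → L = 266.0000 → L = 266
check at θ₃=119°: x = 244.6599 (printed 244.6599) ✓

r = 41, L = 266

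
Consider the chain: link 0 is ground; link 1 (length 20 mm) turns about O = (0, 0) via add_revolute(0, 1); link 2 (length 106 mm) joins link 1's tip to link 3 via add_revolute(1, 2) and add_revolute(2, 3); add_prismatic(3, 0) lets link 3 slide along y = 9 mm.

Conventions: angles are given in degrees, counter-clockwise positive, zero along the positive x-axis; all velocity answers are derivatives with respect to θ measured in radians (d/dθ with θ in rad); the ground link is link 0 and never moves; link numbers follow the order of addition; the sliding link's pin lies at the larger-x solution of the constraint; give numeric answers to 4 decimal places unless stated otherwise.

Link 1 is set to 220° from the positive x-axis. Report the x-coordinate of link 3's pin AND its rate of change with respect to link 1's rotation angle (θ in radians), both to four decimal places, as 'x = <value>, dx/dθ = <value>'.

geometry: r = 20 mm, L = 106 mm, e = 9 mm
crank pin P = (r cos θ, r sin θ) = (-15.320889, -12.855752)
h = r sin θ − e = -12.855752 − 9 = -21.855752
x = r cos θ + √(L² − h²) = -15.320889 + 103.722351 = 88.401462
dx/dθ = −r sin θ − h·r cos θ/√(L² − h²) (θ in radians; h = -21.855752) = 9.627426

x = 88.4015, dx/dθ = 9.6274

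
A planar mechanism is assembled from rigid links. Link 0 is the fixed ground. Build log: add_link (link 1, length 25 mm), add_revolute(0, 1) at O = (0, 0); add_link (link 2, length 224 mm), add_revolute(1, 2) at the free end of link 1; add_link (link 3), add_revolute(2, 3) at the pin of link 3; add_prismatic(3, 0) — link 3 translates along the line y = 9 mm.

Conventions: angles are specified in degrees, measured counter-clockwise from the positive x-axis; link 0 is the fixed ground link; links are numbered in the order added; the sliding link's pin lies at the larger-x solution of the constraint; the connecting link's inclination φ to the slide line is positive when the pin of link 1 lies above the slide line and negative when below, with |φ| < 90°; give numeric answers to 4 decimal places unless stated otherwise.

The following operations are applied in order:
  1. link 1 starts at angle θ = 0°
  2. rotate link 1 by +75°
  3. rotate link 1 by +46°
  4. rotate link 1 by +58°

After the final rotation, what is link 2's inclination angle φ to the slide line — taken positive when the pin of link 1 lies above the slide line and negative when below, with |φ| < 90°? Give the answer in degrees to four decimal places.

geometry: r = 25 mm, L = 224 mm, e = 9 mm; θ starts at 0°
rotate link 1 by +75°: θ ← 0° +75° = 75°
rotate link 1 by +46°: θ ← 75° +46° = 121°
rotate link 1 by +58°: θ ← 121° +58° = 179°
h = r sin θ − e = 0.436310 − 9 = -8.563690
sin φ = h / L = -8.563690 / 224 = -0.03823076
φ = arcsin(-0.03823076) = -2.190995°

-2.1910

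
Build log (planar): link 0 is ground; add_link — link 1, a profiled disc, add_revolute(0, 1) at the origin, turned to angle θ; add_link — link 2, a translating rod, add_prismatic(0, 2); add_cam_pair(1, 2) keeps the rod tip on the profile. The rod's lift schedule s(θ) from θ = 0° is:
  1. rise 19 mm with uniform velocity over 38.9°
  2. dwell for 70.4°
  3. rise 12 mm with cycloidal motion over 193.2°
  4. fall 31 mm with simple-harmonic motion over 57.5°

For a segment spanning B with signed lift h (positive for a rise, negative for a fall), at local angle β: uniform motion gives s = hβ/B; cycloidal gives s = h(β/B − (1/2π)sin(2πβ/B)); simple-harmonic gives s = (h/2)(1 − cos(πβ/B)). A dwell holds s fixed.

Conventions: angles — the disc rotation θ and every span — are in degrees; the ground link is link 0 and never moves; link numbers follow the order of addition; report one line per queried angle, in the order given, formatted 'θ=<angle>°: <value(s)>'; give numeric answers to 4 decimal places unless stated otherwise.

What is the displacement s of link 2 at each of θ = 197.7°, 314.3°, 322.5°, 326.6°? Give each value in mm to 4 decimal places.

seg 1 [0°–38.9°] uniform, h=19: full span → s += 19 → s = 19.0000
seg 2 [38.9°–109.3°] dwell: s stays 19.0000
seg 3 [109.3°–302.5°] cycloidal, h=12: θ=197.7° here. β=88.4, B=193.2. 12·(0.4576 − sin(2π·0.4576)/(2π)) = 4.9874 → s = 23.9874
seg 3 [109.3°–302.5°] cycloidal, h=12: full span → s += 12 → s = 31.0000
seg 4 [302.5°–360°] simple-harmonic, h=-31: θ=314.3° here. β=11.8, B=57.5. -31/2·(1 − cos(π·0.2052)) = -3.1112 → s = 27.8888
seg 4 [302.5°–360°] simple-harmonic, h=-31: θ=322.5° here. β=20, B=57.5. -31/2·(1 − cos(π·0.3478)) = -8.3690 → s = 22.6310
seg 4 [302.5°–360°] simple-harmonic, h=-31: θ=326.6° here. β=24.1, B=57.5. -31/2·(1 − cos(π·0.4191)) = -11.6043 → s = 19.3957

θ=197.7°: 23.9874
θ=314.3°: 27.8888
θ=322.5°: 22.6310
θ=326.6°: 19.3957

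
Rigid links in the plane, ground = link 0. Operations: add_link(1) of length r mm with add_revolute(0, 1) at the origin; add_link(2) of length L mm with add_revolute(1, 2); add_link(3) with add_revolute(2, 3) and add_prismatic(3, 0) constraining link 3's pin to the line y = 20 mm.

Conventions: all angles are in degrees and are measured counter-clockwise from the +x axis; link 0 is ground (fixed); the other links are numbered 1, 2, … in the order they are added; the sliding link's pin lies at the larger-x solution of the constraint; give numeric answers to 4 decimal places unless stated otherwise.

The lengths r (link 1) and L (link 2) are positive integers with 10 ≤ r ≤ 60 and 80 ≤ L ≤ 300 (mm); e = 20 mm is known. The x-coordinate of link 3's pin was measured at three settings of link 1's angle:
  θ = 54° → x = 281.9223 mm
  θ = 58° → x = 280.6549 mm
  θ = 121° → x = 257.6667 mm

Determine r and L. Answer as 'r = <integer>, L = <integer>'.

constraint per measurement: (x − r cos θ)² + (r sin θ − e)² = L²
subtracting the θ₁ and θ₂ equations cancels the r² and L² terms:
r = (x₁² − x₂²) / (2[(x₁cos θ₁ + e sin θ₁) − (x₂cos θ₂ + e sin θ₂)]) = 22.0001 → r = 22
L² = (x₁ − r cos θ₁)² + (r sin θ₁ − e)² = 72361.0184 → L = 269.0000 → L = 269
check at θ₃=121°: x = 257.6667 (printed 257.6667) ✓

r = 22, L = 269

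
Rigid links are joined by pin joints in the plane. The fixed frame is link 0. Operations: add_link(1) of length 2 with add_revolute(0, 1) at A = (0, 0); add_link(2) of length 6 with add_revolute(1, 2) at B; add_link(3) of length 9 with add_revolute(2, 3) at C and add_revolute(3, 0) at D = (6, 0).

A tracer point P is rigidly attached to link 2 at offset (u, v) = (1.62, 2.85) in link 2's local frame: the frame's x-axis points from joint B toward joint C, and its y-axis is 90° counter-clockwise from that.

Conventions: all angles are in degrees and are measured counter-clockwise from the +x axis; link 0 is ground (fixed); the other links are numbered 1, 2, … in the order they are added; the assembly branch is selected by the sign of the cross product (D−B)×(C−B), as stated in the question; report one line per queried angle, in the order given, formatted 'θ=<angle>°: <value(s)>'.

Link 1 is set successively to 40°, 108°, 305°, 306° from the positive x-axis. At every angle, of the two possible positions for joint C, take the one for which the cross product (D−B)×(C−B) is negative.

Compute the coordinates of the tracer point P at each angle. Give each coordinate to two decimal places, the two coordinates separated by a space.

A=(0,0), D=(6.00,0)
θ=40°: B = A + 2.00·(cos40°, sin40°) = (1.5321, 1.2856)
θ=40°: |BD| = 4.6492
θ=40°: circle(B,6.00) ∩ circle(D,9.00): a=-2.5150, h=5.4475
θ=40°:   candidates: C₊=(0.6215,7.2161) cross=25.326; C₋=(-2.3911,-3.2541) cross=-25.326
θ=40°:   branch - wants cross < 0 → take C=(-2.3911,-3.2541) (cross=-25.326)
θ=40°: ex = (C−B)/|BC| = (-0.6539,-0.7566); ey = (0.7566,-0.6539)
θ=40°: P = B + 1.62·ex + 2.85·ey = (2.6292,-1.8037)
θ=108°: B = A + 2.00·(cos108°, sin108°) = (-0.6180, 1.9021)
θ=108°: |BD| = 6.8860
θ=108°: circle(B,6.00) ∩ circle(D,9.00): a=0.1755, h=5.9974
θ=108°:   candidates: C₊=(1.2073,7.6177) cross=41.298; C₋=(-2.1061,-3.9104) cross=-41.298
θ=108°:   branch - wants cross < 0 → take C=(-2.1061,-3.9104) (cross=-41.298)
θ=108°: ex = (C−B)/|BC| = (-0.2480,-0.9688); ey = (0.9688,-0.2480)
θ=108°: P = B + 1.62·ex + 2.85·ey = (1.7412,-0.3741)
θ=305°: B = A + 2.00·(cos305°, sin305°) = (1.1472, -1.6383)
θ=305°: |BD| = 5.1219
θ=305°: circle(B,6.00) ∩ circle(D,9.00): a=-1.8319, h=5.7135
θ=305°:   candidates: C₊=(-2.4160,3.1891) cross=29.264; C₋=(1.2390,-7.6376) cross=-29.264
θ=305°:   branch - wants cross < 0 → take C=(1.2390,-7.6376) (cross=-29.264)
θ=305°: ex = (C−B)/|BC| = (0.0153,-0.9999); ey = (0.9999,0.0153)
θ=305°: P = B + 1.62·ex + 2.85·ey = (4.0216,-3.2145)
θ=306°: B = A + 2.00·(cos306°, sin306°) = (1.1756, -1.6180)
θ=306°: |BD| = 5.0885
θ=306°: circle(B,6.00) ∩ circle(D,9.00): a=-1.8774, h=5.6987
θ=306°:   candidates: C₊=(-2.4165,3.1879) cross=28.998; C₋=(1.2076,-7.6179) cross=-28.998
θ=306°:   branch - wants cross < 0 → take C=(1.2076,-7.6179) (cross=-28.998)
θ=306°: ex = (C−B)/|BC| = (0.0053,-1.0000); ey = (1.0000,0.0053)
θ=306°: P = B + 1.62·ex + 2.85·ey = (4.0342,-3.2228)

θ=40°: 2.63 -1.80
θ=108°: 1.74 -0.37
θ=305°: 4.02 -3.21
θ=306°: 4.03 -3.22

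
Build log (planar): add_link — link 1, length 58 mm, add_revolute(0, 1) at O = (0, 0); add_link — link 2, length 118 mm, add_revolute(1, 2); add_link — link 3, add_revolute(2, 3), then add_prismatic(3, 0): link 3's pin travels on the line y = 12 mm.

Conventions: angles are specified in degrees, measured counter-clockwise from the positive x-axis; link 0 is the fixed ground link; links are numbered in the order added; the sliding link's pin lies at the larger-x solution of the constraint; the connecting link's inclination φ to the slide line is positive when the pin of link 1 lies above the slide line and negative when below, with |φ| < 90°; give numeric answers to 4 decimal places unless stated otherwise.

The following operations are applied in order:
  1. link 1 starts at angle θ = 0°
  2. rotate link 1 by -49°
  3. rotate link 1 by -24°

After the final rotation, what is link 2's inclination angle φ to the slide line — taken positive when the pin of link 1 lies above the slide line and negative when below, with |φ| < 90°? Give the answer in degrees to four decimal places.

geometry: r = 58 mm, L = 118 mm, e = 12 mm; θ starts at 0°
rotate link 1 by -49°: θ ← 0° -49° = -49°
rotate link 1 by -24°: θ ← -49° -24° = -73°
h = r sin θ − e = -55.465676 − 12 = -67.465676
sin φ = h / L = -67.465676 / 118 = -0.57174302
φ = arcsin(-0.57174302) = -34.871861°

-34.8719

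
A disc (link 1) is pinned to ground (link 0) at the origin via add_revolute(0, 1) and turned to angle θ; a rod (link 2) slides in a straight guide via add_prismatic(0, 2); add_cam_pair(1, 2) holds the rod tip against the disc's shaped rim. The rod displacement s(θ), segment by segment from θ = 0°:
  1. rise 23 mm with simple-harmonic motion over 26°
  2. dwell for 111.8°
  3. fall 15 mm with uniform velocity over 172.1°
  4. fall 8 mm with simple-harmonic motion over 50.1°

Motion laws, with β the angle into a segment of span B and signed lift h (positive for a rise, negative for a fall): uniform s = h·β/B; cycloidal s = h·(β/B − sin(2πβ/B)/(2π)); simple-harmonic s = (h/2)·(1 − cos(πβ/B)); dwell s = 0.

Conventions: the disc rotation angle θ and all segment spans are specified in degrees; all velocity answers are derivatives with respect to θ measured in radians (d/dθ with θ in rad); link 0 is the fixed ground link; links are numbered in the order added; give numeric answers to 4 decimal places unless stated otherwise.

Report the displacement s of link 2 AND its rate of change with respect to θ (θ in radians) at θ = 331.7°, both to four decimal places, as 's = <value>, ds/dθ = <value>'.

segment 1 (0° to 26°, simple-harmonic, h = 23) is passed completely: s = 0.0000 + (23) = 23.0000
segment 2 (26° to 137.8°, dwell): s unchanged at 23.0000
segment 3 (137.8° to 309.9°, uniform, h = -15) is passed completely: s = 23.0000 + (-15) = 8.0000
θ = 331.7° falls in segment 4 (309.9° to 360°, simple-harmonic, h = -8): β = 331.7 − 309.9 = 21.8°, B = 50.1°; Δs = -8/2·(1 − cos(π·0.4351)) = -3.1904; s = 8.0000 − 3.1904 = 4.8096
velocity in seg [309.9°–360°] (simple-harmonic), θ in radians: β = 21.8° = 0.3805 rad, B = 50.1° = 0.8744 rad; ds/dθ = (πh/(2B)) sin(πβ/B) = (π·(-8)/(2·0.8744)) sin(π·0.4351) = -14.073850 mm/rad

s = 4.8096, ds/dθ = -14.0738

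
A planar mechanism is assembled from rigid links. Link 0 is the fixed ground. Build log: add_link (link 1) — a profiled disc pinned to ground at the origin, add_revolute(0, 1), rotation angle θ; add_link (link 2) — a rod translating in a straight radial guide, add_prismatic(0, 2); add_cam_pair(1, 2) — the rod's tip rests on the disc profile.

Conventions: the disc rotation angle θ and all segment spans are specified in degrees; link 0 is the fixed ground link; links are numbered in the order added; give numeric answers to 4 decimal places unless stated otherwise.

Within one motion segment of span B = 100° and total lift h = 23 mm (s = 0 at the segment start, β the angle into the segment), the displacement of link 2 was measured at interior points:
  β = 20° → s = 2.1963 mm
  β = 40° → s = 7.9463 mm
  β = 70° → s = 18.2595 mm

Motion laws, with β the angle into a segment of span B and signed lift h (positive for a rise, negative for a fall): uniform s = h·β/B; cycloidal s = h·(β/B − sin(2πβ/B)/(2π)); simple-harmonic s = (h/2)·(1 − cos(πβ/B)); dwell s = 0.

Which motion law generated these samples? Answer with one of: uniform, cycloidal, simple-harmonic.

candidates at β/B = r: uniform s = h·r (linear in β); cycloidal s = h·(r − sin(2πr)/(2π)); simple-harmonic s = (h/2)(1 − cos(πr))
β=20°: printed 2.1963 | uniform 4.6000, cycloidal 1.1186, simple-harmonic 2.1963
β=40°: printed 7.9463 | uniform 9.2000, cycloidal 7.0484, simple-harmonic 7.9463
β=70°: printed 18.2595 | uniform 16.1000, cycloidal 19.5814, simple-harmonic 18.2595
only one law matches every sample → simple-harmonic

simple-harmonic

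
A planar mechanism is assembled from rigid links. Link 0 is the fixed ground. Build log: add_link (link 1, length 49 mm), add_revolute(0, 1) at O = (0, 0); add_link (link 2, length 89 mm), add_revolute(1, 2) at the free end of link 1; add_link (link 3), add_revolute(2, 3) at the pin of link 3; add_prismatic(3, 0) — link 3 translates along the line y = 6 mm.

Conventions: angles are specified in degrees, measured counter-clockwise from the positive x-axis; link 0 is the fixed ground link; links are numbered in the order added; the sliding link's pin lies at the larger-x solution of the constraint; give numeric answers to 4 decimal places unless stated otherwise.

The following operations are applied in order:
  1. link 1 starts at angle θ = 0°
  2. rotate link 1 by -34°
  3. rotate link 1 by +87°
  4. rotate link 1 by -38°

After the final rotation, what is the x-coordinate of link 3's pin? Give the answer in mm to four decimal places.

geometry: r = 49 mm, L = 89 mm, e = 6 mm; θ starts at 0°
rotate link 1 by -34°: θ ← 0° -34° = -34°
rotate link 1 by +87°: θ ← -34° +87° = 53°
rotate link 1 by -38°: θ ← 53° -38° = 15°
crank pin P = (r cos θ, r sin θ) = (47.330365, 12.682133)
h = r sin θ − e = 12.682133 − 6 = 6.682133
x = r cos θ + √(L² − h²) = 47.330365 + 88.748798 = 136.079163

136.0792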